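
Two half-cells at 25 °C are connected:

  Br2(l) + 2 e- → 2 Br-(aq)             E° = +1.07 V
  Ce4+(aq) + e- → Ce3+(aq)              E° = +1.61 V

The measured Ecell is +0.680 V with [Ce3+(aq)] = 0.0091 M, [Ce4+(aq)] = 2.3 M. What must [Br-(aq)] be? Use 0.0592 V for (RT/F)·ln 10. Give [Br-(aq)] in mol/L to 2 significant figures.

0.92 M

The Ce⁴⁺/Ce³⁺ couple has the larger reduction potential, so it is the cathode: E°cell = +1.61 − (+1.07) = +0.54 V and n = 2.
Since E = E° − (0.0592/n)·log Q, log Q = n(E° − E)/0.0592 = −4.730.
For 2 Ce4+(aq) + 2 Br-(aq) → 2 Ce3+(aq) + Br2(l), the reaction quotient is Q = [Ce3+(aq)]^2 / ([Ce4+(aq)]^2·[Br-(aq)]^2).
Solving for the unknown gives log [Br-(aq)] = −0.038, so [Br-(aq)] ≈ 0.92 M.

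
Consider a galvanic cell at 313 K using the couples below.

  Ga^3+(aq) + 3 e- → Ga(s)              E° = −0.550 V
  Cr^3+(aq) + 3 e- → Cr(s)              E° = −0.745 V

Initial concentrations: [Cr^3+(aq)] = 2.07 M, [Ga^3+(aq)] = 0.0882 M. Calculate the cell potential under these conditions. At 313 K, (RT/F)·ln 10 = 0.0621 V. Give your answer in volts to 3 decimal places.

The Ga³⁺/Ga couple has the more positive E°, so it is the cathode; Cr³⁺/Cr is the anode.
E°cell = E°cat − E°an = −0.550 − (−0.745) = +0.195 V; n = 3.
Balancing gives Ga^3+(aq) + Cr(s) → Ga(s) + Cr^3+(aq); hence Q = [Cr^3+(aq)] / [Ga^3+(aq)] = 23.5 (log Q = 1.371).
Applying E = E° − (RT ln10/nF)·log Q gives +0.195 − (0.0621/3)(1.371) = +0.167 V.

+0.167 V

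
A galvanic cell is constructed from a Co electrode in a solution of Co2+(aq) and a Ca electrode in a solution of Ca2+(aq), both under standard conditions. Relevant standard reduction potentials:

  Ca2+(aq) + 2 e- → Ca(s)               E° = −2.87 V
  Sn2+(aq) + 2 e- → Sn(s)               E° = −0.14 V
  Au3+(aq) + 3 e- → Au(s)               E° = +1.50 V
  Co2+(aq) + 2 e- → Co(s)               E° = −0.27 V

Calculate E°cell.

The Co²⁺/Co couple has the higher E°, so Co ion is reduced (cathode) and Ca is oxidized (anode).
E°cell = E°(cathode) − E°(anode) = −0.27 − (−2.87) = +2.60 V.

+2.60 V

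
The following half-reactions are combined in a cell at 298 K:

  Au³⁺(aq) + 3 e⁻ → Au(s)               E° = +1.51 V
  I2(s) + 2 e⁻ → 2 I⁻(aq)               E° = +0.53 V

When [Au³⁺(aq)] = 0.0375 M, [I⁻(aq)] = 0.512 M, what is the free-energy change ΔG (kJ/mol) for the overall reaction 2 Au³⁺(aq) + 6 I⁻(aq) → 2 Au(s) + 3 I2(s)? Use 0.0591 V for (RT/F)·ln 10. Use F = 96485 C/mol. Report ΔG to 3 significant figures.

The standard cell potential is +1.51 − (+0.53) = +0.98 V, with n = 6 electrons in the balanced equation.
The reaction quotient is 1 / ([Au³⁺(aq)]^2·[I⁻(aq)]^6) = 3.95×10^4; by Nernst, E = +0.98 − (0.0591/6)(4.596) = +0.9347 V.
Then ΔG = −nFE = −6 × 96485 × +0.9347 J/mol = −541 kJ/mol.

−541 kJ/mol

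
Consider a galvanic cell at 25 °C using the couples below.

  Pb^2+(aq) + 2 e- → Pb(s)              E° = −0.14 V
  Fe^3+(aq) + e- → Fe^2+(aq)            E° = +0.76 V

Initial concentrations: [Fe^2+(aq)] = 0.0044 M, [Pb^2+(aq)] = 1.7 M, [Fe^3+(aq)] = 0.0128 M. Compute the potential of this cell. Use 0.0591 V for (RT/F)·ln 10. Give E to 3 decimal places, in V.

Since E°(Fe³⁺/Fe²⁺) > E°(Pb²⁺/Pb), Fe³⁺/Fe²⁺ serves as the cathode.
E°cell = E°cat − E°an = +0.76 − (−0.14) = +0.90 V; n = 2.
The balanced reaction is 2 Fe^3+(aq) + Pb(s) → 2 Fe^2+(aq) + Pb^2+(aq), so Q = ([Fe^2+(aq)]^2·[Pb^2+(aq)]) / [Fe^3+(aq)]^2 = 0.201 and log Q = −0.697.
By the Nernst equation, E = +0.90 − (0.0591/2)·(−0.697) = +0.921 V.

+0.921 V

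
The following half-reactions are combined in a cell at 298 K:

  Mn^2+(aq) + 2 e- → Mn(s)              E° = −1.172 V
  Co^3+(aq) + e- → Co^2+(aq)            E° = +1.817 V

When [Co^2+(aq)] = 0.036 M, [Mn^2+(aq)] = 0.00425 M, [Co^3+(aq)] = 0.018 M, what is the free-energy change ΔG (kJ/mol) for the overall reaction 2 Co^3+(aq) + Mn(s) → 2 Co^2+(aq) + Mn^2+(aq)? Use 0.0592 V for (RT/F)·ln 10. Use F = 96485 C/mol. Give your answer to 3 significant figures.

−587 kJ/mol

With Co³⁺/Co²⁺ reduced at the cathode, E°cell = +1.817 − (−1.172) = +2.989 V and n = 2.
The reaction quotient is ([Co^2+(aq)]^2·[Mn^2+(aq)]) / [Co^3+(aq)]^2 = 0.017; by Nernst, E = +2.989 − (0.0592/2)(−1.770) = +3.0414 V.
Finally ΔG = −nFE = −(2)(96485 C/mol)(+3.0414 V) = −587 kJ/mol.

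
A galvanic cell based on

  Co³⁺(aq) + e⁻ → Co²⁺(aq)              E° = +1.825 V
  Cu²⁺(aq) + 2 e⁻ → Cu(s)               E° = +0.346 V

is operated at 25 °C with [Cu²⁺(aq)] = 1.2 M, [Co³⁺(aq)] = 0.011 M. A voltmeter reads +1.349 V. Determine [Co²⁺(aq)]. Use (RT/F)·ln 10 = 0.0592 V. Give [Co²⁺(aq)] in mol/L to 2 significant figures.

1.6 M

The Co³⁺/Co²⁺ couple has the larger reduction potential, so it is the cathode: E°cell = +1.825 − (+0.346) = +1.479 V and n = 2.
Since E = E° − (0.0592/n)·log Q, log Q = n(E° − E)/0.0592 = 4.392.
The balanced reaction is 2 Co³⁺(aq) + Cu(s) → 2 Co²⁺(aq) + Cu²⁺(aq), so Q = ([Co²⁺(aq)]^2·[Cu²⁺(aq)]) / [Co³⁺(aq)]^2.
Solving for the unknown gives log [Co²⁺(aq)] = 0.198, so [Co²⁺(aq)] ≈ 1.6 M.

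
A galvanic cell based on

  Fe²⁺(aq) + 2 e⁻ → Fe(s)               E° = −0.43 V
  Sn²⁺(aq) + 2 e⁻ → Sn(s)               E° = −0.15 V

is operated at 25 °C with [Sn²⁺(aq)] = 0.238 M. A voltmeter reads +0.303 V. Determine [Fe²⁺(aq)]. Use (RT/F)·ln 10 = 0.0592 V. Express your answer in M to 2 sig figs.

With Sn²⁺/Sn at the cathode and Fe²⁺/Fe at the anode, E°cell = −0.15 − (−0.43) = +0.28 V (n = 2).
Since E = E° − (0.0592/n)·log Q, log Q = n(E° − E)/0.0592 = −0.777.
The balanced reaction is Sn²⁺(aq) + Fe(s) → Sn(s) + Fe²⁺(aq), so Q = [Fe²⁺(aq)] / [Sn²⁺(aq)].
Substituting the known concentrations and solving, log [Fe²⁺(aq)] = −1.400 and [Fe²⁺(aq)] = 0.040 M.

0.040 M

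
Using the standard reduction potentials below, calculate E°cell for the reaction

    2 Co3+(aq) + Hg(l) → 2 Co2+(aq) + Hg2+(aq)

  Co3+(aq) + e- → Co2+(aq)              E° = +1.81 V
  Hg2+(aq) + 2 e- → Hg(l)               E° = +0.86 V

+0.95 V

In the reaction as written, Co3+(aq) is reduced (cathode) and Hg2+(aq) is produced by oxidation at the anode.
E°cell = E°(cathode) − E°(anode) = +1.81 − (+0.86) = +0.95 V.
The positive value indicates the reaction is spontaneous as written.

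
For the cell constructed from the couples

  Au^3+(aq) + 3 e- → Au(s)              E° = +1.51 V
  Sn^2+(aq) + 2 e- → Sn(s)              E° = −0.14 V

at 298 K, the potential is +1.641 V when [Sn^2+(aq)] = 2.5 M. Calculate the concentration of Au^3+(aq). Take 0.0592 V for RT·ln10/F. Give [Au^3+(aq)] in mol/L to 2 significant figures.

With Au³⁺/Au at the cathode and Sn²⁺/Sn at the anode, E°cell = +1.51 − (−0.14) = +1.65 V (n = 6).
Since E = E° − (0.0592/n)·log Q, log Q = n(E° − E)/0.0592 = 0.912.
The balanced reaction is 2 Au^3+(aq) + 3 Sn(s) → 2 Au(s) + 3 Sn^2+(aq), so Q = [Sn^2+(aq)]^3 / [Au^3+(aq)]^2.
Solving for the unknown gives log [Au^3+(aq)] = 0.141, so [Au^3+(aq)] ≈ 1.4 M.

1.4 M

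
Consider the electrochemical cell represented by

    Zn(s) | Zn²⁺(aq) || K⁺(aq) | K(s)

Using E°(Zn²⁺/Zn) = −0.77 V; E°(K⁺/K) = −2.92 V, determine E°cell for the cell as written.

−2.15 V

By convention the left-hand electrode in cell notation is the anode (oxidation) and the right-hand electrode is the cathode (reduction).
E°cell = E°(right) − E°(left) = −2.92 − (−0.77) = −2.15 V.
The negative sign shows that, as written, the cell would require an external voltage to drive the reaction.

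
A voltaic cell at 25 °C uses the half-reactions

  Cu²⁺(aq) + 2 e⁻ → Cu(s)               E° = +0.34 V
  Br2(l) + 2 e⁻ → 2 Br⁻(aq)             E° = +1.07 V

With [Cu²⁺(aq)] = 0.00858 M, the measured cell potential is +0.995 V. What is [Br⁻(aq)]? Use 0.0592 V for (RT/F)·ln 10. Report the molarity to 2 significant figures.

0.00036 M

Br₂/Br⁻ is the cathode (higher E°); E°cell = +1.07 − (+0.34) = +0.73 V with n = 2.
Since E = E° − (0.0592/n)·log Q, log Q = n(E° − E)/0.0592 = −8.953.
The balanced reaction is Br2(l) + Cu(s) → 2 Br⁻(aq) + Cu²⁺(aq), so Q = [Br⁻(aq)]^2·[Cu²⁺(aq)].
Isolating [Br⁻(aq)] in Q = 10^{−8.953} yields log [Br⁻(aq)] = −3.443, i.e. 0.00036 M.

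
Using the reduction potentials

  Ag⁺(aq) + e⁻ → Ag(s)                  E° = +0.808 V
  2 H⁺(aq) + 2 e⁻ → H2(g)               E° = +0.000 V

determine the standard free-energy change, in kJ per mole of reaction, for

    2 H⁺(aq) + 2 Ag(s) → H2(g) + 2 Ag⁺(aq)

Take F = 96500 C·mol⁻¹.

+156 kJ/mol

In the reaction as written H⁺(aq) is reduced, so the 2H⁺/H₂ couple is the cathode and Ag⁺/Ag is the anode.
E°cell = +0.000 − (+0.808) = −0.808 V; balancing electrons gives n = 2.
ΔG° = −nFE°cell = −(2)(96500)(−0.808) J/mol = +156 kJ/mol.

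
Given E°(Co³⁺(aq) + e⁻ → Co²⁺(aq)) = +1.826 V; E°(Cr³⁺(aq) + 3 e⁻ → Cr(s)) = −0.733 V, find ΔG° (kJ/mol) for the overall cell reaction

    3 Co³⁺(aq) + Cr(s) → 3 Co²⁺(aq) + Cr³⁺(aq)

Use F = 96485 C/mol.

In the reaction as written Co³⁺(aq) is reduced, so the Co³⁺/Co²⁺ couple is the cathode and Cr³⁺/Cr is the anode.
E°cell = +1.826 − (−0.733) = +2.559 V; balancing electrons gives n = 3.
ΔG° = −nFE°cell = −(3)(96485)(+2.559) J/mol = −741 kJ/mol.

−741 kJ/mol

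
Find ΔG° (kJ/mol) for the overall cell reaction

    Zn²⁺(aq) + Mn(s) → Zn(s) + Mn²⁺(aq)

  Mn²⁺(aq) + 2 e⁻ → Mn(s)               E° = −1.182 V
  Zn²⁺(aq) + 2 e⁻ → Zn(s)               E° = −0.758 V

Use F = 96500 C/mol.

In the reaction as written Zn²⁺(aq) is reduced, so the Zn²⁺/Zn couple is the cathode and Mn²⁺/Mn is the anode.
E°cell = −0.758 − (−1.182) = +0.424 V; balancing electrons gives n = 2.
ΔG° = −nFE°cell = −(2)(96500)(+0.424) J/mol = −81.8 kJ/mol.

−81.8 kJ/mol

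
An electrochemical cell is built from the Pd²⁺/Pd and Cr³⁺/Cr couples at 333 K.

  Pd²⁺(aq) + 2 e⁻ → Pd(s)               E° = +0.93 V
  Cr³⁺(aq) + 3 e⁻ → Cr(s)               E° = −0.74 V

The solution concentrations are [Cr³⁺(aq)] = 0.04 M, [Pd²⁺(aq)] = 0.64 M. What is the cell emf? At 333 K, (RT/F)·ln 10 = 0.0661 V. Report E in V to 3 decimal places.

Since E°(Pd²⁺/Pd) > E°(Cr³⁺/Cr), Pd²⁺/Pd serves as the cathode.
The standard potential is +0.93 − (−0.74) = +1.67 V and the balanced reaction transfers n = 6 electrons.
For the overall reaction 3 Pd²⁺(aq) + 2 Cr(s) → 3 Pd(s) + 2 Cr³⁺(aq), Q = [Cr³⁺(aq)]^2 / [Pd²⁺(aq)]^3 = 0.0061, giving log Q = −2.214.
E = E° − (0.0661/n)·log Q = +1.67 − (0.0661/6)(−2.214) = +1.694 V.

+1.694 V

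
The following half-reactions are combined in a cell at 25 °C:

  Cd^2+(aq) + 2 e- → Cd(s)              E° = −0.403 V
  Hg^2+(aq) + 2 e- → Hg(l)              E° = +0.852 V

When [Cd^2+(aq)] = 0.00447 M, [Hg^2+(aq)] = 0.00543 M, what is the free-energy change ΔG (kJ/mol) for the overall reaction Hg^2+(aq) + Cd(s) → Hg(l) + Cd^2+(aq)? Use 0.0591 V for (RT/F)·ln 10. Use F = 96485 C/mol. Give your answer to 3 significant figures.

E°cell = +0.852 − (−0.403) = +1.255 V; the balanced reaction transfers n = 2 electrons.
Q = [Cd^2+(aq)] / [Hg^2+(aq)] = 0.823, so log Q = −0.084 and E = +1.255 − (0.0591/2)(−0.084) = +1.2575 V.
ΔG = −nFE = −(2)(96485)(+1.2575) J/mol = −243 kJ/mol.

−243 kJ/mol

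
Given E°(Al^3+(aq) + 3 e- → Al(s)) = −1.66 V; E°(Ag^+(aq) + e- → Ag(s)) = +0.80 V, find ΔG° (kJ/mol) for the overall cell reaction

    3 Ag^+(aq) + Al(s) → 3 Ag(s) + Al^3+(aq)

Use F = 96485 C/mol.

−712 kJ/mol

In the reaction as written Ag^+(aq) is reduced, so the Ag⁺/Ag couple is the cathode and Al³⁺/Al is the anode.
E°cell = +0.80 − (−1.66) = +2.46 V; balancing electrons gives n = 3.
ΔG° = −nFE°cell = −(3)(96485)(+2.46) J/mol = −712 kJ/mol.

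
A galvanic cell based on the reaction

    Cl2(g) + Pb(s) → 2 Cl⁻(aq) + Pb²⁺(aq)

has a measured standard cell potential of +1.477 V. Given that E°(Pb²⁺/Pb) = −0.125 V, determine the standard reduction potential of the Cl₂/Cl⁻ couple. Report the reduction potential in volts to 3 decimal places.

+1.352 V

In the reaction as written the Cl₂/Cl⁻ couple is reduced (cathode) and Pb²⁺/Pb is oxidized (anode), so E°cell = E°(Cl₂/Cl⁻) − E°(Pb²⁺/Pb).
E°(Cl₂/Cl⁻) = E°cell + E°(anode) = +1.477 + (−0.125) = +1.352 V.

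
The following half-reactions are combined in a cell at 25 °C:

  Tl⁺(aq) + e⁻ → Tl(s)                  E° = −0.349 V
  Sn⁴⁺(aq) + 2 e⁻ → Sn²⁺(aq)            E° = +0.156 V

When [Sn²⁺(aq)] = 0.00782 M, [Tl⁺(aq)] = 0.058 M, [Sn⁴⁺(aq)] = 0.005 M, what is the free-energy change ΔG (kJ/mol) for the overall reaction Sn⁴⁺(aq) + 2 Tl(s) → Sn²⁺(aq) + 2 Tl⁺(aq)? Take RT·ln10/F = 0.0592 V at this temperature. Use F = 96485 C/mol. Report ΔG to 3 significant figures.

With Sn⁴⁺/Sn²⁺ reduced at the cathode, E°cell = +0.156 − (−0.349) = +0.505 V and n = 2.
Q = ([Sn²⁺(aq)]·[Tl⁺(aq)]^2) / [Sn⁴⁺(aq)] = 0.00526, so log Q = −2.279 and E = +0.505 − (0.0592/2)(−2.279) = +0.5725 V.
ΔG = −nFE = −(2)(96485)(+0.5725) J/mol = −110 kJ/mol.

−110 kJ/mol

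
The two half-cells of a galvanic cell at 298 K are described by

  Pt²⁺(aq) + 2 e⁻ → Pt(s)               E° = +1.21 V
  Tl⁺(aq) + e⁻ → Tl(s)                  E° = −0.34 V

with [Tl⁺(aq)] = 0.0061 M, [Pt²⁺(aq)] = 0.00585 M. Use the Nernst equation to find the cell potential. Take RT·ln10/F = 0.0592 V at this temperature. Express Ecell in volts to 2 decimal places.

Pt²⁺/Pt is reduced (cathode, E° = +1.21 V) and Tl⁺/Tl is oxidized (anode).
The standard potential is +1.21 − (−0.34) = +1.55 V and the balanced reaction transfers n = 2 electrons.
The balanced reaction is Pt²⁺(aq) + 2 Tl(s) → Pt(s) + 2 Tl⁺(aq), so Q = [Tl⁺(aq)]^2 / [Pt²⁺(aq)] = 0.00636 and log Q = −2.196.
Applying E = E° − (RT ln10/nF)·log Q gives +1.55 − (0.0592/2)(−2.196) = +1.62 V.

+1.62 V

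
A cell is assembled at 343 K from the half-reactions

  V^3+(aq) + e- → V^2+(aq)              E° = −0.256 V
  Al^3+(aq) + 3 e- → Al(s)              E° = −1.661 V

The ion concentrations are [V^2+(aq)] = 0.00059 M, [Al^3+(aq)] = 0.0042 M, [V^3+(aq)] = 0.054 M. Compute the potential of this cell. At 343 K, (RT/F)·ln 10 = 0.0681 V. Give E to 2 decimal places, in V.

+1.59 V

V³⁺/V²⁺ is reduced (cathode, E° = −0.256 V) and Al³⁺/Al is oxidized (anode).
The standard potential is −0.256 − (−1.661) = +1.405 V and the balanced reaction transfers n = 3 electrons.
Balancing gives 3 V^3+(aq) + Al(s) → 3 V^2+(aq) + Al^3+(aq); hence Q = ([V^2+(aq)]^3·[Al^3+(aq)]) / [V^3+(aq)]^3 = 5.48×10^−9 (log Q = −8.261).
E = E° − (0.0681/n)·log Q = +1.405 − (0.0681/3)(−8.261) = +1.59 V.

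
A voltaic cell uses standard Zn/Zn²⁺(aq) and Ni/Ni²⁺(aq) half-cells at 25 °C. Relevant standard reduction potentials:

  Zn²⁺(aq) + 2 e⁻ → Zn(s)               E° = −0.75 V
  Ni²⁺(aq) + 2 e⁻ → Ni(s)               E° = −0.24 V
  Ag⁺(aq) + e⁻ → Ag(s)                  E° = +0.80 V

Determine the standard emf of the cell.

The Ni²⁺/Ni couple has the higher E°, so Ni ion is reduced (cathode) and Zn is oxidized (anode).
E°cell = E°(cathode) − E°(anode) = −0.24 − (−0.75) = +0.51 V.

+0.51 V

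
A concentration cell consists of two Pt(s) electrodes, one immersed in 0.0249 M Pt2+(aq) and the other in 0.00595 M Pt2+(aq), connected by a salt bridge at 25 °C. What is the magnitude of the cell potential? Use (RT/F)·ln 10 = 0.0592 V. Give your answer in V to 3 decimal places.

0.018 V

For a concentration cell E°cell = 0, since both electrodes use the same couple.
The compartment with the higher Pt2+(aq) concentration (0.0249 M) acts as the cathode; ions are reduced there and produced at the dilute (0.00595 M) anode.
With n = 2, Ecell = −(0.0592/2)·log([dilute]/[conc]) = −(0.0592/2)·log(0.00595/0.0249) = +0.018 V.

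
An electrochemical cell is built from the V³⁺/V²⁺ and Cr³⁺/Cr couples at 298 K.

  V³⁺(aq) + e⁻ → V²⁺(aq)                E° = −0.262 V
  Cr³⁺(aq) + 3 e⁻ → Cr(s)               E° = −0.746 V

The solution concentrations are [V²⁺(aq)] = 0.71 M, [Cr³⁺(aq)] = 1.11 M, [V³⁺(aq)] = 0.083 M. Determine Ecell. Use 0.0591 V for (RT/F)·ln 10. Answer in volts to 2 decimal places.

The V³⁺/V²⁺ couple has the more positive E°, so it is the cathode; Cr³⁺/Cr is the anode.
E°cell = −0.262 − (−0.746) = +0.484 V, with n = 3 electrons transferred.
The balanced reaction is 3 V³⁺(aq) + Cr(s) → 3 V²⁺(aq) + Cr³⁺(aq), so Q = ([V²⁺(aq)]^3·[Cr³⁺(aq)]) / [V³⁺(aq)]^3 = 695 and log Q = 2.842.
By the Nernst equation, E = +0.484 − (0.0591/3)·(2.842) = +0.43 V.

+0.43 V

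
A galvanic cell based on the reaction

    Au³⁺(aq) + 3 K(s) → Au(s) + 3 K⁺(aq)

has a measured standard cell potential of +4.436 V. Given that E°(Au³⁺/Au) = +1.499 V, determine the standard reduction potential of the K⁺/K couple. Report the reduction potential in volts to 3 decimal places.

−2.937 V

In the reaction as written the Au³⁺/Au couple is reduced (cathode) and K⁺/K is oxidized (anode), so E°cell = E°(Au³⁺/Au) − E°(K⁺/K).
E°(K⁺/K) = E°(cathode) − E°cell = +1.499 − (+4.436) = −2.937 V.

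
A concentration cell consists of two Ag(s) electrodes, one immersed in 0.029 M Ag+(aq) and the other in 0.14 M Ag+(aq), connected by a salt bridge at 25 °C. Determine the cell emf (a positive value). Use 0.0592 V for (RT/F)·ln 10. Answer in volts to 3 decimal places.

0.040 V

For a concentration cell E°cell = 0, since both electrodes use the same couple.
The compartment with the higher Ag+(aq) concentration (0.14 M) acts as the cathode; ions are reduced there and produced at the dilute (0.029 M) anode.
With n = 1, Ecell = −(0.0592/1)·log([dilute]/[conc]) = −(0.0592/1)·log(0.029/0.14) = +0.040 V.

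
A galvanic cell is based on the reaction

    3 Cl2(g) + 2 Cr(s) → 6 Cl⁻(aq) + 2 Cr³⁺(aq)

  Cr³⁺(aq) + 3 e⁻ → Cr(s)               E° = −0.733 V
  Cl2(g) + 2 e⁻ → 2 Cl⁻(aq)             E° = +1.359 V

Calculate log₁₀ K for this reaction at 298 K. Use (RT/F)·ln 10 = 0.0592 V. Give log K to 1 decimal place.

The Cl₂/Cl⁻ couple is reduced (cathode); E°cell = +1.359 − (−0.733) = +2.092 V with n = 6.
At equilibrium E = 0, so log K = nE°cell / 0.0592 = (6)(+2.092) / 0.0592 = 212.0.

log K = 212.0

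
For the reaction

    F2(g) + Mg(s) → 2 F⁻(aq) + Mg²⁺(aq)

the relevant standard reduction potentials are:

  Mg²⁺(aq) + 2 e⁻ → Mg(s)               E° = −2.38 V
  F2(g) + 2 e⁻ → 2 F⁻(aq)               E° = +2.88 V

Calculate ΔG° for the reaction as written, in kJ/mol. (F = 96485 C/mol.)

In the reaction as written F2(g) is reduced, so the F₂/F⁻ couple is the cathode and Mg²⁺/Mg is the anode.
E°cell = +2.88 − (−2.38) = +5.26 V; balancing electrons gives n = 2.
ΔG° = −nFE°cell = −(2)(96485)(+5.26) J/mol = −1015 kJ/mol.

−1015 kJ/mol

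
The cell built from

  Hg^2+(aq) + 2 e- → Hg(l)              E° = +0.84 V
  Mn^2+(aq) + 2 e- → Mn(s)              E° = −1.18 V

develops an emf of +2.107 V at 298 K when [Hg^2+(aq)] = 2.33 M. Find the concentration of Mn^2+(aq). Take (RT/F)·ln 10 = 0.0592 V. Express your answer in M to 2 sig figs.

0.0027 M

With Hg²⁺/Hg at the cathode and Mn²⁺/Mn at the anode, E°cell = +0.84 − (−1.18) = +2.02 V (n = 2).
From the Nernst equation, log Q = n(E° − E)/0.0592 = 2·(+2.02 − (+2.107))/0.0592 = −2.939.
For Hg^2+(aq) + Mn(s) → Hg(l) + Mn^2+(aq), the reaction quotient is Q = [Mn^2+(aq)] / [Hg^2+(aq)].
Solving for the unknown gives log [Mn^2+(aq)] = −2.572, so [Mn^2+(aq)] ≈ 0.0027 M.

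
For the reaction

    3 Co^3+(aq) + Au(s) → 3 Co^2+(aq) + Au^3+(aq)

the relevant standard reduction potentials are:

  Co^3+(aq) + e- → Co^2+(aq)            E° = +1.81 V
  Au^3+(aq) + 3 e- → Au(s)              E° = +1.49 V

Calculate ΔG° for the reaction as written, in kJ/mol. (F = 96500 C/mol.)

−92.6 kJ/mol

In the reaction as written Co^3+(aq) is reduced, so the Co³⁺/Co²⁺ couple is the cathode and Au³⁺/Au is the anode.
E°cell = +1.81 − (+1.49) = +0.32 V; balancing electrons gives n = 3.
ΔG° = −nFE°cell = −(3)(96500)(+0.32) J/mol = −92.6 kJ/mol.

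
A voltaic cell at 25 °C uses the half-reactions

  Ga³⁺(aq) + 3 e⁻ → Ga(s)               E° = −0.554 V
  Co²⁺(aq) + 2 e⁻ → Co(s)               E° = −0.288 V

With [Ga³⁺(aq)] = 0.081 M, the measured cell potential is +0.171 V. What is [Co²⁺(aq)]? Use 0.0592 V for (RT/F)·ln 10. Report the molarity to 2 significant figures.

0.00012 M

The Co²⁺/Co couple has the larger reduction potential, so it is the cathode: E°cell = −0.288 − (−0.554) = +0.266 V and n = 6.
Since E = E° − (0.0592/n)·log Q, log Q = n(E° − E)/0.0592 = 9.628.
For 3 Co²⁺(aq) + 2 Ga(s) → 3 Co(s) + 2 Ga³⁺(aq), the reaction quotient is Q = [Ga³⁺(aq)]^2 / [Co²⁺(aq)]^3.
Isolating [Co²⁺(aq)] in Q = 10^{9.628} yields log [Co²⁺(aq)] = −3.937, i.e. 0.00012 M.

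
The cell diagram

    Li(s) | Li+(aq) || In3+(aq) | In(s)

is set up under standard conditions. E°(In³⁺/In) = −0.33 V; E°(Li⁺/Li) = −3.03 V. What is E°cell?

By convention the left-hand electrode in cell notation is the anode (oxidation) and the right-hand electrode is the cathode (reduction).
E°cell = E°(right) − E°(left) = −0.33 − (−3.03) = +2.70 V.

+2.70 V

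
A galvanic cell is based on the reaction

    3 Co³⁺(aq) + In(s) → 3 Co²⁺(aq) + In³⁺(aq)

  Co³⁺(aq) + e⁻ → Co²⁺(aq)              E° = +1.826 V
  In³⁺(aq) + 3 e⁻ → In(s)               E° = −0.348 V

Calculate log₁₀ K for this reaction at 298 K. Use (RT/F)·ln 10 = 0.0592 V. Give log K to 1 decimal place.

The Co³⁺/Co²⁺ couple is reduced (cathode); E°cell = +1.826 − (−0.348) = +2.174 V with n = 3.
At equilibrium E = 0, so log K = nE°cell / 0.0592 = (3)(+2.174) / 0.0592 = 110.2.

log K = 110.2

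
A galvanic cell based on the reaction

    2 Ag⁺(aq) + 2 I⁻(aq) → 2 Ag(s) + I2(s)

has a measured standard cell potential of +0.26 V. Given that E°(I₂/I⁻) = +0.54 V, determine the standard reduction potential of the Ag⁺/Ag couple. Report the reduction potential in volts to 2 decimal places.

+0.80 V

In the reaction as written the Ag⁺/Ag couple is reduced (cathode) and I₂/I⁻ is oxidized (anode), so E°cell = E°(Ag⁺/Ag) − E°(I₂/I⁻).
E°(Ag⁺/Ag) = E°cell + E°(anode) = +0.26 + (+0.54) = +0.80 V.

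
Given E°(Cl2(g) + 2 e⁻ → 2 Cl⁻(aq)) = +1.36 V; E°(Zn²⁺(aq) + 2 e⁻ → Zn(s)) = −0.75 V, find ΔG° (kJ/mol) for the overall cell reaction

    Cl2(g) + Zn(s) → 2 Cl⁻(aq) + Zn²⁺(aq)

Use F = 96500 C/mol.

In the reaction as written Cl2(g) is reduced, so the Cl₂/Cl⁻ couple is the cathode and Zn²⁺/Zn is the anode.
E°cell = +1.36 − (−0.75) = +2.11 V; balancing electrons gives n = 2.
ΔG° = −nFE°cell = −(2)(96500)(+2.11) J/mol = −407 kJ/mol.

−407 kJ/mol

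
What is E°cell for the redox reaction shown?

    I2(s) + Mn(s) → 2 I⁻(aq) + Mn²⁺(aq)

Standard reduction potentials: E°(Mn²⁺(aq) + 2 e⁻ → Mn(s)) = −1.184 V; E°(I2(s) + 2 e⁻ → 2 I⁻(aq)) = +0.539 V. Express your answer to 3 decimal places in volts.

In the reaction as written, I2(s) is reduced (cathode) and Mn²⁺(aq) is produced by oxidation at the anode.
E°cell = E°(cathode) − E°(anode) = +0.539 − (−1.184) = +1.723 V.
The positive value indicates the reaction is spontaneous as written.

+1.723 V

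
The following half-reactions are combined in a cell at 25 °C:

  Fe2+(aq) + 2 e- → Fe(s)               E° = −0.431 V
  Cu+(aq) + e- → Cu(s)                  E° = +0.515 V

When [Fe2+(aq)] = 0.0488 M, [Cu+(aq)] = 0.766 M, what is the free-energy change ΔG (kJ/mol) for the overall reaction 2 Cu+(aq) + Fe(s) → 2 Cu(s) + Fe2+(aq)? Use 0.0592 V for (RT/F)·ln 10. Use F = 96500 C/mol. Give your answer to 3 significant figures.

−189 kJ/mol

With Cu⁺/Cu reduced at the cathode, E°cell = +0.515 − (−0.431) = +0.946 V and n = 2.
Q = [Fe2+(aq)] / [Cu+(aq)]^2 = 0.0832, so log Q = −1.080 and E = +0.946 − (0.0592/2)(−1.080) = +0.9780 V.
Then ΔG = −nFE = −2 × 96500 × +0.9780 J/mol = −189 kJ/mol.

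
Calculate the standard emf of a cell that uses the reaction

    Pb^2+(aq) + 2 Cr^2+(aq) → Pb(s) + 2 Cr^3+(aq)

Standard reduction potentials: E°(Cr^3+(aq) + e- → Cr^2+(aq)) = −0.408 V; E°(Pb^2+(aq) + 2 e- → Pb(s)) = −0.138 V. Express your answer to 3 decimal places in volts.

Pb^2+(aq) gains electrons, so the Pb²⁺/Pb couple is the cathode; the Cr³⁺/Cr²⁺ couple is the anode.
E°cell = E°(cathode) − E°(anode) = −0.138 − (−0.408) = +0.270 V.
The positive value indicates the reaction is spontaneous as written.

+0.270 V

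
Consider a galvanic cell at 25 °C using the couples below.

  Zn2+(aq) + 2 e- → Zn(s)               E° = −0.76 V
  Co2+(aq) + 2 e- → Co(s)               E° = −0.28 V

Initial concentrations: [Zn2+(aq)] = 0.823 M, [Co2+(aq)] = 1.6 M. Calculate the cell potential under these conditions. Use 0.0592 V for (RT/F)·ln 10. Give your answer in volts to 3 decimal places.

+0.489 V

Since E°(Co²⁺/Co) > E°(Zn²⁺/Zn), Co²⁺/Co serves as the cathode.
The standard potential is −0.28 − (−0.76) = +0.48 V and the balanced reaction transfers n = 2 electrons.
Balancing gives Co2+(aq) + Zn(s) → Co(s) + Zn2+(aq); hence Q = [Zn2+(aq)] / [Co2+(aq)] = 0.514 (log Q = −0.289).
E = E° − (0.0592/n)·log Q = +0.48 − (0.0592/2)(−0.289) = +0.489 V.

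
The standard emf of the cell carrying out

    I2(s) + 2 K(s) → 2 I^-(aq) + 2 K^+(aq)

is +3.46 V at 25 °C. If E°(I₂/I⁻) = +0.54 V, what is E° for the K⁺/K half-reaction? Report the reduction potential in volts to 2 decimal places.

In the reaction as written the I₂/I⁻ couple is reduced (cathode) and K⁺/K is oxidized (anode), so E°cell = E°(I₂/I⁻) − E°(K⁺/K).
E°(K⁺/K) = E°(cathode) − E°cell = +0.54 − (+3.46) = −2.92 V.

−2.92 V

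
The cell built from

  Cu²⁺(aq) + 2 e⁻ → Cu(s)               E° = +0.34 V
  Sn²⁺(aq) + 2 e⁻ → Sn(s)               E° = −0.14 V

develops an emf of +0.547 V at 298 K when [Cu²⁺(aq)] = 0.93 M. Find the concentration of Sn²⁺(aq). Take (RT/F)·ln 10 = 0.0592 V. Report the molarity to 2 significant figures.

0.0051 M

The Cu²⁺/Cu couple has the larger reduction potential, so it is the cathode: E°cell = +0.34 − (−0.14) = +0.48 V and n = 2.
Rearranging E = E° − (0.0592/n)·log Q gives log Q = 2(+0.48 − (+0.547))/0.0592 = −2.264.
For Cu²⁺(aq) + Sn(s) → Cu(s) + Sn²⁺(aq), the reaction quotient is Q = [Sn²⁺(aq)] / [Cu²⁺(aq)].
Isolating [Sn²⁺(aq)] in Q = 10^{−2.264} yields log [Sn²⁺(aq)] = −2.296, i.e. 0.0051 M.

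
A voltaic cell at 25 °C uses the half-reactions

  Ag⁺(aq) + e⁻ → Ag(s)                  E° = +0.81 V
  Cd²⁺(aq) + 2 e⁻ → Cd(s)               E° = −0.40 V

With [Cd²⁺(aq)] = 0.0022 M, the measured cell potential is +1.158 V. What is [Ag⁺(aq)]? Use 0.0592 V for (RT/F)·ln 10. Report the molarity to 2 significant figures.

0.0062 M

The Ag⁺/Ag couple has the larger reduction potential, so it is the cathode: E°cell = +0.81 − (−0.40) = +1.21 V and n = 2.
Rearranging E = E° − (0.0592/n)·log Q gives log Q = 2(+1.21 − (+1.158))/0.0592 = 1.757.
Balancing electrons gives 2 Ag⁺(aq) + Cd(s) → 2 Ag(s) + Cd²⁺(aq); thus Q = [Cd²⁺(aq)] / [Ag⁺(aq)]^2.
Substituting the known concentrations and solving, log [Ag⁺(aq)] = −2.207 and [Ag⁺(aq)] = 0.0062 M.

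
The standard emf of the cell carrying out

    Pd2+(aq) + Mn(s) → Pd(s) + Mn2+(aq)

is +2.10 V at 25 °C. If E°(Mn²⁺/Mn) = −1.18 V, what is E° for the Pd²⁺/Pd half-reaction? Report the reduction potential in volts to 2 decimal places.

In the reaction as written the Pd²⁺/Pd couple is reduced (cathode) and Mn²⁺/Mn is oxidized (anode), so E°cell = E°(Pd²⁺/Pd) − E°(Mn²⁺/Mn).
E°(Pd²⁺/Pd) = E°cell + E°(anode) = +2.10 + (−1.18) = +0.92 V.

+0.92 V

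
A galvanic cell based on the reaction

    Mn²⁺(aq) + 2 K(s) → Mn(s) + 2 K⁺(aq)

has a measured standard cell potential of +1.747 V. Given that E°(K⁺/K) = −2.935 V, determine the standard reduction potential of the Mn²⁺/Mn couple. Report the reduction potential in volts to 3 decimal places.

−1.188 V

In the reaction as written the Mn²⁺/Mn couple is reduced (cathode) and K⁺/K is oxidized (anode), so E°cell = E°(Mn²⁺/Mn) − E°(K⁺/K).
E°(Mn²⁺/Mn) = E°cell + E°(anode) = +1.747 + (−2.935) = −1.188 V.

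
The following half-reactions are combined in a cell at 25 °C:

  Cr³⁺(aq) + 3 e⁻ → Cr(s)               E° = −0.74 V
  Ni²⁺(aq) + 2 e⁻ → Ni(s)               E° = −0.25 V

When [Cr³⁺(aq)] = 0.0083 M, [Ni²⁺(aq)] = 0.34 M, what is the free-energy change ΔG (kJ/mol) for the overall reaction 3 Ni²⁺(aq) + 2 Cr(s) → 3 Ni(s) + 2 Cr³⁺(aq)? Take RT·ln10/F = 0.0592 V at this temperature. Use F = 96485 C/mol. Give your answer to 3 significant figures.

E°cell = −0.25 − (−0.74) = +0.49 V; the balanced reaction transfers n = 6 electrons.
Q = [Cr³⁺(aq)]^2 / [Ni²⁺(aq)]^3 = 0.00175, so log Q = −2.756 and E = +0.49 − (0.0592/6)(−2.756) = +0.5172 V.
Finally ΔG = −nFE = −(6)(96485 C/mol)(+0.5172 V) = −299 kJ/mol.

−299 kJ/mol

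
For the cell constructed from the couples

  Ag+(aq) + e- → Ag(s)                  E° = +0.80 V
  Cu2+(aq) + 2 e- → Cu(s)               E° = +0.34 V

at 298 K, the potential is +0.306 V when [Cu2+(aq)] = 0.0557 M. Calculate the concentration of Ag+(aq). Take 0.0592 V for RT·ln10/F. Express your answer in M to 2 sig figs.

0.00059 M

With Ag⁺/Ag at the cathode and Cu²⁺/Cu at the anode, E°cell = +0.80 − (+0.34) = +0.46 V (n = 2).
Rearranging E = E° − (0.0592/n)·log Q gives log Q = 2(+0.46 − (+0.306))/0.0592 = 5.203.
For 2 Ag+(aq) + Cu(s) → 2 Ag(s) + Cu2+(aq), the reaction quotient is Q = [Cu2+(aq)] / [Ag+(aq)]^2.
Isolating [Ag+(aq)] in Q = 10^{5.203} yields log [Ag+(aq)] = −3.229, i.e. 0.00059 M.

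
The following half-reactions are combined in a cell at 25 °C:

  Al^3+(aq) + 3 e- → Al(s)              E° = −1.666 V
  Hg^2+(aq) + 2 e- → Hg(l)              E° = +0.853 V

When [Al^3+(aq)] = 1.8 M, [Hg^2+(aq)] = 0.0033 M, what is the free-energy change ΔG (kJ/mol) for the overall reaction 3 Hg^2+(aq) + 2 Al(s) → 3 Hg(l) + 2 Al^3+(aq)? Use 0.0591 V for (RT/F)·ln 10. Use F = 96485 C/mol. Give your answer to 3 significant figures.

E°cell = +0.853 − (−1.666) = +2.519 V; the balanced reaction transfers n = 6 electrons.
Q = [Al^3+(aq)]^2 / [Hg^2+(aq)]^3 = 9.02×10^7, so log Q = 7.955 and E = +2.519 − (0.0591/6)(7.955) = +2.4406 V.
Finally ΔG = −nFE = −(6)(96485 C/mol)(+2.4406 V) = −1410 kJ/mol.

−1410 kJ/mol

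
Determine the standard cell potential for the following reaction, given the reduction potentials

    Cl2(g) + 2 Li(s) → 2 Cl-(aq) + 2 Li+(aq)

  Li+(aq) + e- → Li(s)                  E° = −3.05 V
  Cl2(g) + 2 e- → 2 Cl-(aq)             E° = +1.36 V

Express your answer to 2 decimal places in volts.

+4.41 V

In the reaction as written, Cl2(g) is reduced (cathode) and Li+(aq) is produced by oxidation at the anode.
E°cell = E°(cathode) − E°(anode) = +1.36 − (−3.05) = +4.41 V.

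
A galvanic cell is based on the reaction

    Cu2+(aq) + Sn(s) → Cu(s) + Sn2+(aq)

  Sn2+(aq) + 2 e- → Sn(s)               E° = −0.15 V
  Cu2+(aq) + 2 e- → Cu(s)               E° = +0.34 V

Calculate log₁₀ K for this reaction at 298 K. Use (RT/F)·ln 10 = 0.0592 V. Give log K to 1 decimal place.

log K = 16.6

The Cu²⁺/Cu couple is reduced (cathode); E°cell = +0.34 − (−0.15) = +0.49 V with n = 2.
At equilibrium E = 0, so log K = nE°cell / 0.0592 = (2)(+0.49) / 0.0592 = 16.6.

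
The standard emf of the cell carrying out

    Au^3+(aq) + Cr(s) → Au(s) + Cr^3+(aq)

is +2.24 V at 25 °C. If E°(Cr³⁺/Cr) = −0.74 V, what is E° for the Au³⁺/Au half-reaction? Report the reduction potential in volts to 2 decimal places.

+1.50 V

In the reaction as written the Au³⁺/Au couple is reduced (cathode) and Cr³⁺/Cr is oxidized (anode), so E°cell = E°(Au³⁺/Au) − E°(Cr³⁺/Cr).
E°(Au³⁺/Au) = E°cell + E°(anode) = +2.24 + (−0.74) = +1.50 V.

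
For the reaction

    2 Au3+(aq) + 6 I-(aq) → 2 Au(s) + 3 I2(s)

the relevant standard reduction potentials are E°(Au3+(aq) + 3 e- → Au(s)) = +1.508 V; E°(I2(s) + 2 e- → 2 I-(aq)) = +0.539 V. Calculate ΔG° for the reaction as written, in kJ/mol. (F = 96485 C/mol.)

−561 kJ/mol

In the reaction as written Au3+(aq) is reduced, so the Au³⁺/Au couple is the cathode and I₂/I⁻ is the anode.
E°cell = +1.508 − (+0.539) = +0.969 V; balancing electrons gives n = 6.
ΔG° = −nFE°cell = −(6)(96485)(+0.969) J/mol = −561 kJ/mol.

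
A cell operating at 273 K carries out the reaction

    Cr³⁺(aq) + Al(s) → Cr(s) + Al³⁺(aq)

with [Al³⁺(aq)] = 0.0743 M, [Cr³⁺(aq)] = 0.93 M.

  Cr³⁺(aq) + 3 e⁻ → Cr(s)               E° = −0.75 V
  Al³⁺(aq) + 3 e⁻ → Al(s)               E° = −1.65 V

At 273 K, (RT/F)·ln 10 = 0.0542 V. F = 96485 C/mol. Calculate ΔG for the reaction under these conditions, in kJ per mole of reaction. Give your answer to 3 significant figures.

The standard cell potential is −0.75 − (−1.65) = +0.90 V, with n = 3 electrons in the balanced equation.
Q = [Al³⁺(aq)] / [Cr³⁺(aq)] = 0.0799, so log Q = −1.097 and E = +0.90 − (0.0542/3)(−1.097) = +0.9198 V.
ΔG = −nFE = −(3)(96485)(+0.9198) J/mol = −266 kJ/mol.

−266 kJ/mol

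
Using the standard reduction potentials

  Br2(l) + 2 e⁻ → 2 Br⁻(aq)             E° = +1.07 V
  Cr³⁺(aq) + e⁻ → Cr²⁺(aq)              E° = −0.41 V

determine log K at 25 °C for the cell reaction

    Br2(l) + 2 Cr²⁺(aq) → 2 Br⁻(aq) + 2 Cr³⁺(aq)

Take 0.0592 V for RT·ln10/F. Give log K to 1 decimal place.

log K = 50.0

The Br₂/Br⁻ couple is reduced (cathode); E°cell = +1.07 − (−0.41) = +1.48 V with n = 2.
At equilibrium E = 0, so log K = nE°cell / 0.0592 = (2)(+1.48) / 0.0592 = 50.0.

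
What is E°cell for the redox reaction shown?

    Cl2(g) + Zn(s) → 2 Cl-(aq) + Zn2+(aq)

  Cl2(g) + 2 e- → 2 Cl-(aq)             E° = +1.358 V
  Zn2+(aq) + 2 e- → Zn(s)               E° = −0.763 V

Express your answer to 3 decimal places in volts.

+2.121 V

Cl2(g) gains electrons, so the Cl₂/Cl⁻ couple is the cathode; the Zn²⁺/Zn couple is the anode.
E°cell = E°(cathode) − E°(anode) = +1.358 − (−0.763) = +2.121 V.
The positive value indicates the reaction is spontaneous as written.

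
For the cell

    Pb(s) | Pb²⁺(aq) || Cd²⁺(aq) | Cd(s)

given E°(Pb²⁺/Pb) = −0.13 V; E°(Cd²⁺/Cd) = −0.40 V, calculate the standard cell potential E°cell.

−0.27 V

By convention the left-hand electrode in cell notation is the anode (oxidation) and the right-hand electrode is the cathode (reduction).
E°cell = E°(right) − E°(left) = −0.40 − (−0.13) = −0.27 V.
The negative sign shows that, as written, the cell would require an external voltage to drive the reaction.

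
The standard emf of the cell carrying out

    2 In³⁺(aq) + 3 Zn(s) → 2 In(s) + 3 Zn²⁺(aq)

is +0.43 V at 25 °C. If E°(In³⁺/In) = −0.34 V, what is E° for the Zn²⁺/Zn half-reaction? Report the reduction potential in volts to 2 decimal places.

−0.77 V

In the reaction as written the In³⁺/In couple is reduced (cathode) and Zn²⁺/Zn is oxidized (anode), so E°cell = E°(In³⁺/In) − E°(Zn²⁺/Zn).
E°(Zn²⁺/Zn) = E°(cathode) − E°cell = −0.34 − (+0.43) = −0.77 V.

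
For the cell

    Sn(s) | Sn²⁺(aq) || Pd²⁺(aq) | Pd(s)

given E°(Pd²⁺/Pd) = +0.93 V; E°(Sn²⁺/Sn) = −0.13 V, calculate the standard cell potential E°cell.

+1.06 V

By convention the left-hand electrode in cell notation is the anode (oxidation) and the right-hand electrode is the cathode (reduction).
E°cell = E°(right) − E°(left) = +0.93 − (−0.13) = +1.06 V.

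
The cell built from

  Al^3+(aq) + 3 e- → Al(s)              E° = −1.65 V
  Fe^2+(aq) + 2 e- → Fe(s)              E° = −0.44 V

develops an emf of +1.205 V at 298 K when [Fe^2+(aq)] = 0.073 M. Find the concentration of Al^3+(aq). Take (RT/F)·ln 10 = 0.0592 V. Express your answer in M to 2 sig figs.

0.035 M

With Fe²⁺/Fe at the cathode and Al³⁺/Al at the anode, E°cell = −0.44 − (−1.65) = +1.21 V (n = 6).
From the Nernst equation, log Q = n(E° − E)/0.0592 = 6·(+1.21 − (+1.205))/0.0592 = 0.507.
The balanced reaction is 3 Fe^2+(aq) + 2 Al(s) → 3 Fe(s) + 2 Al^3+(aq), so Q = [Al^3+(aq)]^2 / [Fe^2+(aq)]^3.
Substituting the known concentrations and solving, log [Al^3+(aq)] = −1.452 and [Al^3+(aq)] = 0.035 M.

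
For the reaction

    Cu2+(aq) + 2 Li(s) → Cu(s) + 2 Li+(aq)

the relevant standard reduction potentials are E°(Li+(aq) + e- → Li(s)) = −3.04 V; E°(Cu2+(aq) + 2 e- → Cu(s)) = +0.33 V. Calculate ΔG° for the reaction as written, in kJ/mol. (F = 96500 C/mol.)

−650 kJ/mol

In the reaction as written Cu2+(aq) is reduced, so the Cu²⁺/Cu couple is the cathode and Li⁺/Li is the anode.
E°cell = +0.33 − (−3.04) = +3.37 V; balancing electrons gives n = 2.
ΔG° = −nFE°cell = −(2)(96500)(+3.37) J/mol = −650 kJ/mol.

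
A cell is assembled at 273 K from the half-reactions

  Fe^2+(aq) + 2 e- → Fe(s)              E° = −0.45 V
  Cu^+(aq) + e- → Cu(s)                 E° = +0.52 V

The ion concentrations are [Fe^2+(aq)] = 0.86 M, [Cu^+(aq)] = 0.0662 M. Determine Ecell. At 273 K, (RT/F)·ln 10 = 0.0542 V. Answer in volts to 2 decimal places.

+0.91 V

Since E°(Cu⁺/Cu) > E°(Fe²⁺/Fe), Cu⁺/Cu serves as the cathode.
E°cell = +0.52 − (−0.45) = +0.97 V, with n = 2 electrons transferred.
Balancing gives 2 Cu^+(aq) + Fe(s) → 2 Cu(s) + Fe^2+(aq); hence Q = [Fe^2+(aq)] / [Cu^+(aq)]^2 = 196 (log Q = 2.293).
E = E° − (0.0542/n)·log Q = +0.97 − (0.0542/2)(2.293) = +0.91 V.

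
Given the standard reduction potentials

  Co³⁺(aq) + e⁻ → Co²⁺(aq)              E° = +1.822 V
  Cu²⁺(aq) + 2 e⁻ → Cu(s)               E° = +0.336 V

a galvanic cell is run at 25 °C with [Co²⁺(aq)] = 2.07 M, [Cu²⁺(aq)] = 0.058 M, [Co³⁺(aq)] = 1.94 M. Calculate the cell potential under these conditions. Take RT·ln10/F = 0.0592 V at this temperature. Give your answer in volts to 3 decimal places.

Since E°(Co³⁺/Co²⁺) > E°(Cu²⁺/Cu), Co³⁺/Co²⁺ serves as the cathode.
E°cell = E°cat − E°an = +1.822 − (+0.336) = +1.486 V; n = 2.
Balancing gives 2 Co³⁺(aq) + Cu(s) → 2 Co²⁺(aq) + Cu²⁺(aq); hence Q = ([Co²⁺(aq)]^2·[Cu²⁺(aq)]) / [Co³⁺(aq)]^2 = 0.066 (log Q = −1.180).
E = E° − (0.0592/n)·log Q = +1.486 − (0.0592/2)(−1.180) = +1.521 V.

+1.521 V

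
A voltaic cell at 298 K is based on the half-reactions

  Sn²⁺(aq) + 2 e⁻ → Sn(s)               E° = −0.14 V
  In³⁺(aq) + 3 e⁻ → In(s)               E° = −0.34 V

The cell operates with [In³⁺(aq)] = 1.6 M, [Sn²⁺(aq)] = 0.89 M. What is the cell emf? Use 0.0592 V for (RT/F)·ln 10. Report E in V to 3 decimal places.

Since E°(Sn²⁺/Sn) > E°(In³⁺/In), Sn²⁺/Sn serves as the cathode.
The standard potential is −0.14 − (−0.34) = +0.20 V and the balanced reaction transfers n = 6 electrons.
The balanced reaction is 3 Sn²⁺(aq) + 2 In(s) → 3 Sn(s) + 2 In³⁺(aq), so Q = [In³⁺(aq)]^2 / [Sn²⁺(aq)]^3 = 3.63 and log Q = 0.560.
By the Nernst equation, E = +0.20 − (0.0592/6)·(0.560) = +0.194 V.

+0.194 V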